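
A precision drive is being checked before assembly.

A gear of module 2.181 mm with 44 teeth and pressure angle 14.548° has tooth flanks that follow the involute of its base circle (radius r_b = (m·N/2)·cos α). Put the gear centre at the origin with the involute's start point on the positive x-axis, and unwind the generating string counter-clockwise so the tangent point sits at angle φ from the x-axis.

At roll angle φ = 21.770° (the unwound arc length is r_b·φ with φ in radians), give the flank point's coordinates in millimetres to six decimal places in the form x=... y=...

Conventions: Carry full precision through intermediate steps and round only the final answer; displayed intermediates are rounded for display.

single-mesh involute tooth geometry (44T wheel at module 2.181)
pitch radius r_p = m·N/2 = 2.181·44/2 = 47.982000
base radius r_b = r_p·cos α = 47.982000·cos 14.548° = 46.443579
roll angle φ = 21.770° = 0.37995818 rad
x = r_b·(cos φ + φ·sin φ) = 49.676036
y = r_b·(sin φ − φ·cos φ) = 0.837007

x=49.676036 y=0.837007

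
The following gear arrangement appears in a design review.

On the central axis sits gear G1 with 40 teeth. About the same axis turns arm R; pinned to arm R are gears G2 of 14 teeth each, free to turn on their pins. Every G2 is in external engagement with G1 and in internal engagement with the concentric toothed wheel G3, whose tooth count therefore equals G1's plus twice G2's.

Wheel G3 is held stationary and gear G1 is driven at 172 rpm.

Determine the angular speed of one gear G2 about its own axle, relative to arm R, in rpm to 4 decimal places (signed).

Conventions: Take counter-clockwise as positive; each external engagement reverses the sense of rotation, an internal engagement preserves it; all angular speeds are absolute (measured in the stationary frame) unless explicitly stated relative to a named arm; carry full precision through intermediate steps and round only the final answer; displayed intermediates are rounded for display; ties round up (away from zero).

recognized (axles ride arm R): planetary set, 40/14/68 teeth
normalise by the input: solve with ω_sun = 1, then scale by 172 rpm
ring teeth: 40 + 2·14 = 68
40(ω_sun−ω_arm) = −68(ω_ring−ω_arm),  ω_ring = 0, ω_sun = 1
40(1−ω_arm) = −68(0−ω_arm)  ⇒  108·ω_arm = 40  ⇒  ω_arm = 10/27
sun–planet mesh: 40·(1−10/27) = −14·(ω_p−ω_arm)  ⇒  ω_p−ω_arm = -340/189
scale: ω_p−ω_arm = -340/189 × 172 rpm = -309.4180 rpm

-309.4180 rpm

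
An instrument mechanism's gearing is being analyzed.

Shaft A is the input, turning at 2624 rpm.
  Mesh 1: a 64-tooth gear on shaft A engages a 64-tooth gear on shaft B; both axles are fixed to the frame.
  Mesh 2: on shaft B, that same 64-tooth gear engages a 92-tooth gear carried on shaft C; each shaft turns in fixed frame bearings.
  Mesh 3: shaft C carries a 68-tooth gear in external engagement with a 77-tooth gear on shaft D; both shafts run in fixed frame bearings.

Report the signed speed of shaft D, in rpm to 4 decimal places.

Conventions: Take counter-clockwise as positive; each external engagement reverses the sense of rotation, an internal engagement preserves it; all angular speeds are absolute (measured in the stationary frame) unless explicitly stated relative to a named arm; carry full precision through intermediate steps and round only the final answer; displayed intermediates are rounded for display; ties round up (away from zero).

-1612.0339 rpm

topology: fixed-axis compound train — 3 meshes, A→D
mesh 1 [64T→64T]: ω = 2624.0000×64/64 = 2624.0000 rpm, sense flips to −
mesh 2 [64T→92T]: ω = 2624.0000×64/92 = 1825.3913 rpm, sense flips to +
mesh 3 [68T→77T]: ω = 1825.3913×68/77 = 1612.0339 rpm, sense flips to −
signed output speed = -1612.0339 rpm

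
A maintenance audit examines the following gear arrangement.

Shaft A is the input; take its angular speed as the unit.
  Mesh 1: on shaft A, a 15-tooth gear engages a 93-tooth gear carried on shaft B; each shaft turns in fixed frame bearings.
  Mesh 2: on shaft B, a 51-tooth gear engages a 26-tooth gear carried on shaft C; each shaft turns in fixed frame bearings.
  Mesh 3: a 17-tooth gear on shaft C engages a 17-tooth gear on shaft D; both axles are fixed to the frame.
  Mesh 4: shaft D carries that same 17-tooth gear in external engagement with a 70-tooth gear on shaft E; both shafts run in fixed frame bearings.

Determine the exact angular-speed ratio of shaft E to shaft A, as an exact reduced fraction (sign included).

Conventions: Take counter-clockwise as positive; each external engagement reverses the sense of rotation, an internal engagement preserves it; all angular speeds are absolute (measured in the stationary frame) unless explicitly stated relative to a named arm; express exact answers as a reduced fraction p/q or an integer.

867/11284

class = fixed-axis compound train [4 meshes; 4 ratios multiply, 4 sense flips]
mesh 1 [15T→93T]: running ratio 5/31, sense −
mesh 2 [51T→26T]: running ratio 255/806, sense +
mesh 3 [17T→17T]: running ratio 255/806, sense −
mesh 4 [17T→70T]: running ratio 867/11284, sense +
ω_out/ω_in = 867/11284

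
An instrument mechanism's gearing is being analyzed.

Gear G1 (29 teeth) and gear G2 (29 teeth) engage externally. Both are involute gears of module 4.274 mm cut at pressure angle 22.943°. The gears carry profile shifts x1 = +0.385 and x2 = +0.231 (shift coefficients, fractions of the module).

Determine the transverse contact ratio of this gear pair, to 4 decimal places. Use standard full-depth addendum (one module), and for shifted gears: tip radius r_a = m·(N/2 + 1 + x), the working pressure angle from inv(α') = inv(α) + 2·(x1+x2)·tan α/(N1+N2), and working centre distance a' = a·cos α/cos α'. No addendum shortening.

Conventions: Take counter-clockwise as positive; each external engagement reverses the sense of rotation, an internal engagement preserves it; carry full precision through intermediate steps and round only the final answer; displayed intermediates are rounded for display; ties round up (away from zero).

1.4484

recognized (one external pair, fixed centres): single-mesh tooth geometry, m = 4.274, N1 = 29, N2 = 29
base radii: r_b1 = 57.070509, r_b2 = 57.070509
tip radii: r_a1 = 67.892490, r_a2 = 67.234294
inv(α') = inv(22.943°) + 2·(+0.385+0.231)·tan α/(29+29) = 0.03186184  ⇒  α' = 25.48621°
a' = a·cos α / cos α' = 123.9460·cos 22.943°/cos 25.48621° = 126.445576
action lengths: √(r_a1²−r_b1²) = 36.774274, √(r_a2²−r_b2²) = 35.544441
base pitch p_b = π·m·cos α = 12.364986
CR = (36.774274 + 35.544441 − 126.445576·sin 25.48621°)/12.364986 = 1.448442
contact ratio ≈ 1.4484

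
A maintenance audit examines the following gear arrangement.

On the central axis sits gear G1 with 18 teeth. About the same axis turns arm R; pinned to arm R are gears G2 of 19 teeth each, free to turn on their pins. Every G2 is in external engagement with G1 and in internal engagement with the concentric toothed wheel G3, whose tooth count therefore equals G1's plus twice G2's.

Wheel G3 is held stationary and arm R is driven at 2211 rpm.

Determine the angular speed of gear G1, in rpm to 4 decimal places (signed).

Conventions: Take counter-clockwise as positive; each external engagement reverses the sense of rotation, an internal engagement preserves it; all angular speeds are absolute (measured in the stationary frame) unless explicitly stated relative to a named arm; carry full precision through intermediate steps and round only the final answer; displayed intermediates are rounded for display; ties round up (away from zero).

+9089.6667 rpm

recognized (axles ride arm R): planetary set, 18/19/56 teeth
normalise by the input: solve with ω_arm = 1, then scale by 2211 rpm
ring teeth: 18 + 2·19 = 56
18(ω_sun−ω_arm) = −56(ω_ring−ω_arm),  ω_ring = 0, ω_arm = 1
ω_sun = 1 − (56/18)(0−1) = 37/9
scale: ω_sun = 37/9 × 2211 rpm = +9089.6667 rpm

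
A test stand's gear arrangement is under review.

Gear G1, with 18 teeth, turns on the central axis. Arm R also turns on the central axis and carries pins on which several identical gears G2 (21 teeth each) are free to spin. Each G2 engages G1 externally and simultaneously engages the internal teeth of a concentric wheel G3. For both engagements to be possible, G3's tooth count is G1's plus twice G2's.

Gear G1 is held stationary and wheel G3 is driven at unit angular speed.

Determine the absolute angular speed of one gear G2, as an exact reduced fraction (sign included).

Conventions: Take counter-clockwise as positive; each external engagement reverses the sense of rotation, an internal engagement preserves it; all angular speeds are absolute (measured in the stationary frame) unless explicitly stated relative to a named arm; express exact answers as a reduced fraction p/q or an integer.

planetary set (18T centre, 21T on arm, 60T internal) — Willis relation
ring teeth: 18 + 2·21 = 60
18(ω_sun−ω_arm) = −60(ω_ring−ω_arm),  ω_sun = 0, ω_ring = 1
18(0−ω_arm) = −60(1−ω_arm)  ⇒  78·ω_arm = 60  ⇒  ω_arm = 10/13
sun–planet mesh: 18·(0−10/13) = −21·(ω_p−ω_arm)  ⇒  ω_p−ω_arm = 60/91
ω_p = 10/13 + 60/91 = 10/7
exact speed ratio = 10/7

10/7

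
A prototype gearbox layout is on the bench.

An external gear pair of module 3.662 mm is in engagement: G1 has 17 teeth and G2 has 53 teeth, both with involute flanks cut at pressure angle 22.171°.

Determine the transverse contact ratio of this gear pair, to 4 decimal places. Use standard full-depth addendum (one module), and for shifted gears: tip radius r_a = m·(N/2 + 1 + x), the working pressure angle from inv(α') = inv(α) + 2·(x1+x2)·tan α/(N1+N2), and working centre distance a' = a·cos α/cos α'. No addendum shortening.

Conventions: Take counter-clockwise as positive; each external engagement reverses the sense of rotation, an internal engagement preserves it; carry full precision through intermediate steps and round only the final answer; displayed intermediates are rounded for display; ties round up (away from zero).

1.5539

single-mesh involute tooth geometry (17T engaging 53T at module 3.662)
base radii: r_b1 = 28.825523, r_b2 = 89.867806
tip radii: r_a1 = 34.789000, r_a2 = 100.705000
no profile shift: α' = α, a' = a
action lengths: √(r_a1²−r_b1²) = 19.477263, √(r_a2²−r_b2²) = 45.445290
base pitch p_b = π·m·cos α = 10.653888
CR = (19.477263 + 45.445290 − 128.170000·sin 22.17100°)/10.653888 = 1.553871
contact ratio ≈ 1.5539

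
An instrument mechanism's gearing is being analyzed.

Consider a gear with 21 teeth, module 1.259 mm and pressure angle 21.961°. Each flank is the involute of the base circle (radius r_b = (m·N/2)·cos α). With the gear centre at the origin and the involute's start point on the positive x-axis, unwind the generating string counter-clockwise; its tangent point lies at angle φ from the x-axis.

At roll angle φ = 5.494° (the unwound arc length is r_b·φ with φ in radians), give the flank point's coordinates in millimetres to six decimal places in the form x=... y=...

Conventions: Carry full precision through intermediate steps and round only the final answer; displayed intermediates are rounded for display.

x=12.316509 y=0.003600

class = single-mesh tooth geometry [base-circle involute, m = 1.259, 21T]
pitch radius r_p = m·N/2 = 1.259·21/2 = 13.219500
base radius r_b = r_p·cos α = 13.219500·cos 21.961° = 12.260275
roll angle φ = 5.494° = 0.09588839 rad
x = r_b·(cos φ + φ·sin φ) = 12.316509
y = r_b·(sin φ − φ·cos φ) = 0.003600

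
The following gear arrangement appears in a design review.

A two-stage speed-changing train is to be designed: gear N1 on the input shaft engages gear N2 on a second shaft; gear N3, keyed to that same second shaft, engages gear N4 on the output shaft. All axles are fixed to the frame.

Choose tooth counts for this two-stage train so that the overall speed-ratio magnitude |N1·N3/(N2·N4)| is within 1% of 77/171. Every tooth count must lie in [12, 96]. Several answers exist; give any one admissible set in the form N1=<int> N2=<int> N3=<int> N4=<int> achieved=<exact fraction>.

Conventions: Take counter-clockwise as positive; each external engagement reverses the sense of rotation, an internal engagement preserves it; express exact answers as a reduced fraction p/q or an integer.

2-stage fixed-axis compound train for ratio 77/171
target = 77/171 in lowest terms: an exact hit needs N1·N3 = k·77 and N2·N4 = k·171 for one integer k, every count in [12, 96]; additionally prefer no 1:1 stage (N1 ≠ N2, N3 ≠ N4)
k = 1…3: no 1:1-free in-range split of k·77 and k·171 into factor pairs; take k = 4
k = 4: N1·N3 = 308 = 14·22, N2·N4 = 684 = 12·57
achieved = 14·22/(12·57) = 77/171; |achieved − target| = 0 ≤ 77/17100 ✓

N1=14 N2=12 N3=22 N4=57 achieved=77/171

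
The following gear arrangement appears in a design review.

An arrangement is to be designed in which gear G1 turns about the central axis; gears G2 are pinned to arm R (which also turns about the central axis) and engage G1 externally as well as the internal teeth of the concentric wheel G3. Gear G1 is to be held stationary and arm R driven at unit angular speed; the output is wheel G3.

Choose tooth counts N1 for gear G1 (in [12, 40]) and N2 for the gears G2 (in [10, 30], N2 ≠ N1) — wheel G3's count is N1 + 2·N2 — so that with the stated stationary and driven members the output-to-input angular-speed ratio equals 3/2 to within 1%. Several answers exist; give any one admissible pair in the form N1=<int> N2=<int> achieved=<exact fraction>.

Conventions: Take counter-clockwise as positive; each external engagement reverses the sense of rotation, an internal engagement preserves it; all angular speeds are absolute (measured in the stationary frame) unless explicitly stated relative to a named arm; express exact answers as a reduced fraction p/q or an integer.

design class (target 3/2): planetary set
Willis with ω_sun = 0: ω_ring/ω_arm = (N1+N3)/N3; set equal to 3/2  ⇒  N3/N1 = 1/(3/2 − 1) = 2
N3 = N1 + 2·N2  ⇒  N2/N1 = (N3/N1 − 1)/2 = (2 − 1)/2 = 1/2
smallest multiple with N1 ≥ 12 and N2 ≥ 10: k = 10  ⇒  N1 = 10·2 = 20, N2 = 10·1 = 10 (N1 ≤ 40, N2 ≤ 30, N2 ≠ N1 ✓), N3 = 20 + 2·10 = 40
check: (N1+N3)/N3 with N1 = 20, N3 = 40 gives 3/2; |achieved − target| = 0 ≤ 3/200 ✓

N1=20 N2=10 achieved=3/2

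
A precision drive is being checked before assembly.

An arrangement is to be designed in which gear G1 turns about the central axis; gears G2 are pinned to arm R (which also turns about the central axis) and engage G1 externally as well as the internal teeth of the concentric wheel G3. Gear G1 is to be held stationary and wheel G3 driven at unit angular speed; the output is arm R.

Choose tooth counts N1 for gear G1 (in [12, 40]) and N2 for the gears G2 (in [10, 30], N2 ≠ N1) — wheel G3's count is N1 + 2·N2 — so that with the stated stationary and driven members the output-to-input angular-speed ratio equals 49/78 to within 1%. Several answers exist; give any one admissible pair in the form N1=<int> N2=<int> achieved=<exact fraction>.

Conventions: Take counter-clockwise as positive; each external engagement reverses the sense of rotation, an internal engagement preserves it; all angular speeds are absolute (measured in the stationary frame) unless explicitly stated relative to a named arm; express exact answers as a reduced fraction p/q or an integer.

N1=29 N2=10 achieved=49/78

topology: planetary set — design target 49/78, arm = carrier (Willis)
Willis with ω_sun = 0: ω_arm/ω_ring = N3/(N1+N3); set equal to 49/78  ⇒  N3/N1 = (49/78)/(1 − 49/78) = 49/29
N3 = N1 + 2·N2  ⇒  N2/N1 = (N3/N1 − 1)/2 = (49/29 − 1)/2 = 10/29
smallest multiple with N1 ≥ 12 and N2 ≥ 10: k = 1  ⇒  N1 = 1·29 = 29, N2 = 1·10 = 10 (N1 ≤ 40, N2 ≤ 30, N2 ≠ N1 ✓), N3 = 29 + 2·10 = 49
check: N3/(N1+N3) with N1 = 29, N3 = 49 gives 49/78; |achieved − target| = 0 ≤ 49/7800 ✓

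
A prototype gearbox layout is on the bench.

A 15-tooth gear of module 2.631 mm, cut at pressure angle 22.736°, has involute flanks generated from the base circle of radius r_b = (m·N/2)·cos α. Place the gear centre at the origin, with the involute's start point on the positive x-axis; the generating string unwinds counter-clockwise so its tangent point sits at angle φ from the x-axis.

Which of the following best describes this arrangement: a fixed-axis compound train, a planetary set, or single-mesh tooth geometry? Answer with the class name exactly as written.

single-mesh tooth geometry

recognized (one wheel, involute flank): single-mesh tooth geometry, m = 2.631, N = 15
classification: single-mesh tooth geometry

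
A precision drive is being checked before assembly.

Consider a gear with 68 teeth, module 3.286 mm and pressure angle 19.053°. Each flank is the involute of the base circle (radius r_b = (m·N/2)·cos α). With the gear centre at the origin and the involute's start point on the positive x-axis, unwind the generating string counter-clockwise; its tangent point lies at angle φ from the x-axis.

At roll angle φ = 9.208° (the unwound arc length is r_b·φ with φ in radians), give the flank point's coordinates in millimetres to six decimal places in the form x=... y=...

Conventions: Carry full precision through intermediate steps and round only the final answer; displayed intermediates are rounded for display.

single-mesh involute tooth geometry (68T wheel at module 3.286)
pitch radius r_p = m·N/2 = 3.286·68/2 = 111.724000
base radius r_b = r_p·cos α = 111.724000·cos 19.053° = 105.603426
roll angle φ = 9.208° = 0.16070992 rad
x = r_b·(cos φ + φ·sin φ) = 106.958378
y = r_b·(sin φ − φ·cos φ) = 0.145735

x=106.958378 y=0.145735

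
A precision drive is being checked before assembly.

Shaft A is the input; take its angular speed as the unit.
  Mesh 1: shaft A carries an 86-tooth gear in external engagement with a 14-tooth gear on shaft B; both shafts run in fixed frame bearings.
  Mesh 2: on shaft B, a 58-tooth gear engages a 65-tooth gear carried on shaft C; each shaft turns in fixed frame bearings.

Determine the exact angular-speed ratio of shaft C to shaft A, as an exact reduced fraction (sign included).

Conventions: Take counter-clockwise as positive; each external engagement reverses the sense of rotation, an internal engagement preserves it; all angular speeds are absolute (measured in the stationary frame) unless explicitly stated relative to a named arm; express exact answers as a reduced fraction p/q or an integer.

2494/455

class = fixed-axis compound train [2 meshes; 2 ratios multiply, 2 sense flips]
mesh 1 [86T→14T]: running ratio 43/7, sense −
mesh 2 [58T→65T]: running ratio 2494/455, sense +
ω_out/ω_in = 2494/455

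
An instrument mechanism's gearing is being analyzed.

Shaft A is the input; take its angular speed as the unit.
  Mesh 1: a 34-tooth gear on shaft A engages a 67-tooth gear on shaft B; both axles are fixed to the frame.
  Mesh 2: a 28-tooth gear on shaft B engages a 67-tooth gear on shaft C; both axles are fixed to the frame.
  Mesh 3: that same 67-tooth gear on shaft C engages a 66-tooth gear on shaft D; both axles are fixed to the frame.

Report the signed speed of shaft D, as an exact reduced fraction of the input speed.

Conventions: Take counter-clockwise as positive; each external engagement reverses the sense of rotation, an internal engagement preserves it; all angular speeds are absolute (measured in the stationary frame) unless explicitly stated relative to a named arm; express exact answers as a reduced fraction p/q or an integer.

3-mesh fixed-axis compound train (all bearings frame-fixed)
mesh 1 [34T→67T]: |ω|/ω_in = 1×34/67 = 34/67, sense flips to −
mesh 2 [28T→67T]: |ω|/ω_in = (34/67)×28/67 = 952/4489, sense flips to +
mesh 3 [67T→66T]: |ω|/ω_in = (952/4489)×67/66 = 476/2211, sense flips to −
signed output speed (× input speed) = -476/2211

-476/2211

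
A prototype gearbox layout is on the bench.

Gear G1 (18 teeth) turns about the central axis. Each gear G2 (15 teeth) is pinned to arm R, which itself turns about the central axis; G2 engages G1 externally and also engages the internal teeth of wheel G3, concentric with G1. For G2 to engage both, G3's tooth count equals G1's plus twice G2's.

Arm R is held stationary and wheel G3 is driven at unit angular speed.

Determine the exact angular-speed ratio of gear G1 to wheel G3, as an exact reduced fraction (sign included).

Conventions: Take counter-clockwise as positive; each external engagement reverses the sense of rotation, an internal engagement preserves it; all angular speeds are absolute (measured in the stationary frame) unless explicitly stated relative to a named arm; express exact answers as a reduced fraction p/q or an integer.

-8/3

recognized (axles ride arm R): planetary set, 18/15/48 teeth
ring teeth: 18 + 2·15 = 48
18(ω_sun−ω_arm) = −48(ω_ring−ω_arm),  ω_arm = 0, ω_ring = 1
ω_sun = 0 − (48/18)(1−0) = -8/3
ω_out/ω_in = -8/3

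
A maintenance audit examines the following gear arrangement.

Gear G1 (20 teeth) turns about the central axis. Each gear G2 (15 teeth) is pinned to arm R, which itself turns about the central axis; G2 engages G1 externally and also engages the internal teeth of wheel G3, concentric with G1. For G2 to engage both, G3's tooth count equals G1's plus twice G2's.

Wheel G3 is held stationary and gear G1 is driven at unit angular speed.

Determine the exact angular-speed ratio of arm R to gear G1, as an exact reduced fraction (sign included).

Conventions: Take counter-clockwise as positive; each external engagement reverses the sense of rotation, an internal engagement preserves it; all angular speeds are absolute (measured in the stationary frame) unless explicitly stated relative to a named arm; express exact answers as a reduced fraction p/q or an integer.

class = planetary set [G3 = 20+2·15 = 50; Willis about the carrier]
ring teeth: 20 + 2·15 = 50
20(ω_sun−ω_arm) = −50(ω_ring−ω_arm),  ω_ring = 0, ω_sun = 1
20(1−ω_arm) = −50(0−ω_arm)  ⇒  70·ω_arm = 20  ⇒  ω_arm = 2/7
ω_out/ω_in = 2/7

2/7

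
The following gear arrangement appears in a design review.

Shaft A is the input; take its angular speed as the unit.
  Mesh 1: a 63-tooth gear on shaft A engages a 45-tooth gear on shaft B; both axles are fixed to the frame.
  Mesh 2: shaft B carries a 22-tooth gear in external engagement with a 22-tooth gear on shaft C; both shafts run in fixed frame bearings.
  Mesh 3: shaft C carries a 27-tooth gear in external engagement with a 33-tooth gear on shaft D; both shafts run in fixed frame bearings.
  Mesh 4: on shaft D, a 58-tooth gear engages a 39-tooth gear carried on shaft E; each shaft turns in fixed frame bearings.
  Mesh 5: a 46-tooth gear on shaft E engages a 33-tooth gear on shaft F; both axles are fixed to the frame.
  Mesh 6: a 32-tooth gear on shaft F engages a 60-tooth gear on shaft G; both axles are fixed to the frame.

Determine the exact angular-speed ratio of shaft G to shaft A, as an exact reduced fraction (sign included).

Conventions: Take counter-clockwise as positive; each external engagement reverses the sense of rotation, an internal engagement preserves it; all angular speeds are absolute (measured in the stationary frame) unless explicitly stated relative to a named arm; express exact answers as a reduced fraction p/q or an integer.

class = fixed-axis compound train [6 meshes; 6 ratios multiply, 6 sense flips]
mesh 1 [63T→45T]: running ratio 7/5, sense −
mesh 2 [22T→22T]: running ratio 7/5, sense +
mesh 3 [27T→33T]: running ratio 63/55, sense −
mesh 4 [58T→39T]: running ratio 1218/715, sense +
mesh 5 [46T→33T]: running ratio 18676/7865, sense −
mesh 6 [32T→60T]: running ratio 149408/117975, sense +
ω_out/ω_in = 149408/117975

149408/117975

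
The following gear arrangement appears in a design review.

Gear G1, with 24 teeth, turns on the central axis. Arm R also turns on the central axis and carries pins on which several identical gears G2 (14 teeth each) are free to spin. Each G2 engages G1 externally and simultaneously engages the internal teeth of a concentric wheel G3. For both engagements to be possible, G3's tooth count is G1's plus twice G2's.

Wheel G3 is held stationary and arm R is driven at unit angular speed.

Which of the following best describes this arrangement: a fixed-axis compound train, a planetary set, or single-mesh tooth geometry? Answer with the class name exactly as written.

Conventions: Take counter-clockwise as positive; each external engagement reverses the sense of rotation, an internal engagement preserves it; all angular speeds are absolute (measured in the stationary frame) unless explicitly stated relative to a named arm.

class = planetary set [G3 = 24+2·14 = 52; Willis about the carrier]
classification: planetary set

planetary set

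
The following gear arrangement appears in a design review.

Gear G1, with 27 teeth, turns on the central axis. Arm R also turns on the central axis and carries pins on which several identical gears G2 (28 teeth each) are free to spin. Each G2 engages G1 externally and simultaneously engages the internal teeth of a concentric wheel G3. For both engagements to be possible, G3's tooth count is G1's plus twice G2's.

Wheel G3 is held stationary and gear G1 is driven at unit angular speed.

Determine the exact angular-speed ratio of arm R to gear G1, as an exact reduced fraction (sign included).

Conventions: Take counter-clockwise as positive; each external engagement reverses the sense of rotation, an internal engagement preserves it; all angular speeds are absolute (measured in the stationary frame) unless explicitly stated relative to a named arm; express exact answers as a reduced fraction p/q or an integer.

27/110

topology: planetary set — G1 27T / G2 28T / G3 83T, arm = carrier (Willis)
ring teeth: 27 + 2·28 = 83
27(ω_sun−ω_arm) = −83(ω_ring−ω_arm),  ω_ring = 0, ω_sun = 1
27(1−ω_arm) = −83(0−ω_arm)  ⇒  110·ω_arm = 27  ⇒  ω_arm = 27/110
ω_out/ω_in = 27/110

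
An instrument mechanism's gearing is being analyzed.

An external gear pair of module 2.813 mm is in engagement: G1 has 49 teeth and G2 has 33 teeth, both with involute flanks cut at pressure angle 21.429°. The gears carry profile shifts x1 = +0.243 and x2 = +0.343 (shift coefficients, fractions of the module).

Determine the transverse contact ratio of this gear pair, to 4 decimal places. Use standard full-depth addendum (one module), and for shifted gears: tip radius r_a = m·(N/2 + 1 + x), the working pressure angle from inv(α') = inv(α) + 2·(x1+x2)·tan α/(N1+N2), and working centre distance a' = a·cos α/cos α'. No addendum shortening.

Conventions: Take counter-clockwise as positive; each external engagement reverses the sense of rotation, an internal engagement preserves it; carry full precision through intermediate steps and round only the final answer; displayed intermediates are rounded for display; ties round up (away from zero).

recognized (one external pair, fixed centres): single-mesh tooth geometry, m = 2.813, N1 = 49, N2 = 33
base radii: r_b1 = 64.154234, r_b2 = 43.205913
tip radii: r_a1 = 72.415059, r_a2 = 50.192359
inv(α') = inv(21.429°) + 2·(+0.243+0.343)·tan α/(49+33) = 0.02408269  ⇒  α' = 23.32356°
a' = a·cos α / cos α' = 115.3330·cos 21.429°/cos 23.32356° = 116.913930
action lengths: √(r_a1²−r_b1²) = 33.588317, √(r_a2²−r_b2²) = 25.544510
base pitch p_b = π·m·cos α = 8.226387
CR = (33.588317 + 25.544510 − 116.913930·sin 23.32356°)/8.226387 = 1.561304
contact ratio ≈ 1.5613

1.5613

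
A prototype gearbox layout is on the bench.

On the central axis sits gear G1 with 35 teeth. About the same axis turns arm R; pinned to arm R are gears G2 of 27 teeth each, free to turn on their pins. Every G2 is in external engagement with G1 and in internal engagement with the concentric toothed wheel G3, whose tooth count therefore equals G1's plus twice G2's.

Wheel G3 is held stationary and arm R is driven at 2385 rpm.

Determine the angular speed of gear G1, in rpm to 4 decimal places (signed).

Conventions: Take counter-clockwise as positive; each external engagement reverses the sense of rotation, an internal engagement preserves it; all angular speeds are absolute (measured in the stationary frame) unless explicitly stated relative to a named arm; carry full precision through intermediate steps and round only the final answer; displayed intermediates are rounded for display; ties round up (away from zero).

topology: planetary set — G1 35T / G2 27T / G3 89T, arm = carrier (Willis)
normalise by the input: solve with ω_arm = 1, then scale by 2385 rpm
ring teeth: 35 + 2·27 = 89
35(ω_sun−ω_arm) = −89(ω_ring−ω_arm),  ω_ring = 0, ω_arm = 1
ω_sun = 1 − (89/35)(0−1) = 124/35
scale: ω_sun = 124/35 × 2385 rpm = +8449.7143 rpm

+8449.7143 rpm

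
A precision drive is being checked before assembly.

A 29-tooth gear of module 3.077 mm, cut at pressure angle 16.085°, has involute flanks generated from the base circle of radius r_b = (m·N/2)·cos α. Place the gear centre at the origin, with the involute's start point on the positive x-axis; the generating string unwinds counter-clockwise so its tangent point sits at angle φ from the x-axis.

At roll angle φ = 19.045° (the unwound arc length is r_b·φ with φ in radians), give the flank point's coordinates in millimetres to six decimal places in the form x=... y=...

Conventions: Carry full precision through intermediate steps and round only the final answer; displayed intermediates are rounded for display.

x=45.173134 y=0.519039

single-mesh involute tooth geometry (29T wheel at module 3.077)
pitch radius r_p = m·N/2 = 3.077·29/2 = 44.616500
base radius r_b = r_p·cos α = 44.616500·cos 16.085° = 42.869841
roll angle φ = 19.045° = 0.33239796 rad
x = r_b·(cos φ + φ·sin φ) = 45.173134
y = r_b·(sin φ − φ·cos φ) = 0.519039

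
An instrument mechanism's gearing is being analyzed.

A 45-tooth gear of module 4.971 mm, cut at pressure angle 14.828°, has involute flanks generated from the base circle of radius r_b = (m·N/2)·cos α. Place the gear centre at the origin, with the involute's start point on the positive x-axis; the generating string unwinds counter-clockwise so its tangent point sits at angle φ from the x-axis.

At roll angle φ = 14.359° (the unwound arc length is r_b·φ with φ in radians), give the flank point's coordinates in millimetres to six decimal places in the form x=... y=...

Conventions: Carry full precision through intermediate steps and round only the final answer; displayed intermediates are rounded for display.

x=111.465072 y=0.563729

topology: single-mesh involute geometry — m = 4.971, N = 45
pitch radius r_p = m·N/2 = 4.971·45/2 = 111.847500
base radius r_b = r_p·cos α = 111.847500·cos 14.828° = 108.122804
roll angle φ = 14.359° = 0.25061183 rad
x = r_b·(cos φ + φ·sin φ) = 111.465072
y = r_b·(sin φ − φ·cos φ) = 0.563729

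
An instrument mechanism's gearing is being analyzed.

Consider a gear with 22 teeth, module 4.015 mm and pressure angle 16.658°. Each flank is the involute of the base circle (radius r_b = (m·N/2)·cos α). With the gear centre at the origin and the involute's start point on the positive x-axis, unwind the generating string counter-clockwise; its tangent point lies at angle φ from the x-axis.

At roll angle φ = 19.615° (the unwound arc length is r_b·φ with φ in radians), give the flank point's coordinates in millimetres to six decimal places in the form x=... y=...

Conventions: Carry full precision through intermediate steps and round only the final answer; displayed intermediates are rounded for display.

topology: single-mesh involute geometry — m = 4.015, N = 22
pitch radius r_p = m·N/2 = 4.015·22/2 = 44.165000
base radius r_b = r_p·cos α = 44.165000·cos 16.658° = 42.311522
roll angle φ = 19.615° = 0.34234633 rad
x = r_b·(cos φ + φ·sin φ) = 44.718821
y = r_b·(sin φ − φ·cos φ) = 0.559289

x=44.718821 y=0.559289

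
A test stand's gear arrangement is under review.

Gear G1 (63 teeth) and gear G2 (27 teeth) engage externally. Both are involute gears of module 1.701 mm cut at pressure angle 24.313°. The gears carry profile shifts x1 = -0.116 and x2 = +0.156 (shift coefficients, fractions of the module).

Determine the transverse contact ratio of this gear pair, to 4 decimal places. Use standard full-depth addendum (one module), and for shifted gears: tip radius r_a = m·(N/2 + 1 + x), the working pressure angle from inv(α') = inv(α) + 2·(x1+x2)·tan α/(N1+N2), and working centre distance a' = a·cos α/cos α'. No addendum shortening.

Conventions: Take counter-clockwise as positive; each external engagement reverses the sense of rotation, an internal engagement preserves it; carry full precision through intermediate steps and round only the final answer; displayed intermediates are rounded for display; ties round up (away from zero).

1.5124

topology: single-mesh involute geometry — m = 1.701, 63T/27T pair
base radii: r_b1 = 48.829351, r_b2 = 20.926865
tip radii: r_a1 = 55.085184, r_a2 = 24.929856
inv(α') = inv(24.313°) + 2·(-0.116+0.156)·tan α/(63+27) = 0.02785018  ⇒  α' = 24.42514°
a' = a·cos α / cos α' = 76.5450·cos 24.313°/cos 24.42514° = 76.612893
action lengths: √(r_a1²−r_b1²) = 25.496510, √(r_a2²−r_b2²) = 13.548582
base pitch p_b = π·m·cos α = 4.869903
CR = (25.496510 + 13.548582 − 76.612893·sin 24.42514°)/4.869903 = 1.512423
contact ratio ≈ 1.5124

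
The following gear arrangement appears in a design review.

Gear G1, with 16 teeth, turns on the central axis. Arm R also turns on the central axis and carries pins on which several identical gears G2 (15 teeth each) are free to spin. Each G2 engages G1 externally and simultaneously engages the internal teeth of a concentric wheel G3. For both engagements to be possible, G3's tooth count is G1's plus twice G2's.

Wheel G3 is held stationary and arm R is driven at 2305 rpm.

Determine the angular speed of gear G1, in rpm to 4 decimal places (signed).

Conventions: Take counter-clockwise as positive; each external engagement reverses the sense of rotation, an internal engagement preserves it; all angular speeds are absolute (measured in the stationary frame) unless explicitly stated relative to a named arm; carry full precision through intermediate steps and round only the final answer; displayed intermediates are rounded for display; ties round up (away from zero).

class = planetary set [G3 = 16+2·15 = 46; Willis about the carrier]
normalise by the input: solve with ω_arm = 1, then scale by 2305 rpm
ring teeth: 16 + 2·15 = 46
16(ω_sun−ω_arm) = −46(ω_ring−ω_arm),  ω_ring = 0, ω_arm = 1
ω_sun = 1 − (46/16)(0−1) = 31/8
scale: ω_sun = 31/8 × 2305 rpm = +8931.8750 rpm

+8931.8750 rpm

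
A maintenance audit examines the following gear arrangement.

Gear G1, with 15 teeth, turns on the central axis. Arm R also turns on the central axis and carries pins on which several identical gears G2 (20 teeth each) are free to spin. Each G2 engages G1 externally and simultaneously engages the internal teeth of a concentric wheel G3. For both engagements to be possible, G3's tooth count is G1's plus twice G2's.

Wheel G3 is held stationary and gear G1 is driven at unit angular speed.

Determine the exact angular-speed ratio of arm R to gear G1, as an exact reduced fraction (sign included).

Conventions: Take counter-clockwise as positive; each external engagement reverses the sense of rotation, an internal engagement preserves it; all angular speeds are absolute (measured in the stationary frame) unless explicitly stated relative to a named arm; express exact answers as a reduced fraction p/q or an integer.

planetary set (15T centre, 20T on arm, 55T internal) — Willis relation
ring teeth: 15 + 2·20 = 55
15(ω_sun−ω_arm) = −55(ω_ring−ω_arm),  ω_ring = 0, ω_sun = 1
15(1−ω_arm) = −55(0−ω_arm)  ⇒  70·ω_arm = 15  ⇒  ω_arm = 3/14
ω_out/ω_in = 3/14

3/14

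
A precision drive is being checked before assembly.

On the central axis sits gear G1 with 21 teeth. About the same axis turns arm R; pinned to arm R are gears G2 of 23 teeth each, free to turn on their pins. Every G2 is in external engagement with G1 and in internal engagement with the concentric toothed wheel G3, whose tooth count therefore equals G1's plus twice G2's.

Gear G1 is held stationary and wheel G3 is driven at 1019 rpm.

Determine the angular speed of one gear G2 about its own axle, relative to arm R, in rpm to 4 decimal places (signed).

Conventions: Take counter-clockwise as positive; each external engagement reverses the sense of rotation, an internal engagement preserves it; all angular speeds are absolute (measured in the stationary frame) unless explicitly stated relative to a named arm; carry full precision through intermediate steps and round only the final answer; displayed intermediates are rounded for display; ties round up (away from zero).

+708.3661 rpm

recognized (axles ride arm R): planetary set, 21/23/67 teeth
normalise by the input: solve with ω_ring = 1, then scale by 1019 rpm
ring teeth: 21 + 2·23 = 67
21(ω_sun−ω_arm) = −67(ω_ring−ω_arm),  ω_sun = 0, ω_ring = 1
21(0−ω_arm) = −67(1−ω_arm)  ⇒  88·ω_arm = 67  ⇒  ω_arm = 67/88
sun–planet mesh: 21·(0−67/88) = −23·(ω_p−ω_arm)  ⇒  ω_p−ω_arm = 1407/2024
scale: ω_p−ω_arm = 1407/2024 × 1019 rpm = +708.3661 rpm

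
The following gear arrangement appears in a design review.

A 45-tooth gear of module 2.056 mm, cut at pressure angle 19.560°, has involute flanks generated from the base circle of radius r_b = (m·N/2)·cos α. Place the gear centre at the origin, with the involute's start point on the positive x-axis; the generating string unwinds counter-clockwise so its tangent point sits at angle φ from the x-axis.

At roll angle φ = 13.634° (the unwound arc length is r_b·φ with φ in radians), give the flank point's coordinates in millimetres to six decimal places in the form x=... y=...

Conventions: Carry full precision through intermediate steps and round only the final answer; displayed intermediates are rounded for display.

single-mesh involute tooth geometry (45T wheel at module 2.056)
pitch radius r_p = m·N/2 = 2.056·45/2 = 46.260000
base radius r_b = r_p·cos α = 46.260000·cos 19.560° = 43.590401
roll angle φ = 13.634° = 0.23795819 rad
x = r_b·(cos φ + φ·sin φ) = 44.807119
y = r_b·(sin φ − φ·cos φ) = 0.194675

x=44.807119 y=0.194675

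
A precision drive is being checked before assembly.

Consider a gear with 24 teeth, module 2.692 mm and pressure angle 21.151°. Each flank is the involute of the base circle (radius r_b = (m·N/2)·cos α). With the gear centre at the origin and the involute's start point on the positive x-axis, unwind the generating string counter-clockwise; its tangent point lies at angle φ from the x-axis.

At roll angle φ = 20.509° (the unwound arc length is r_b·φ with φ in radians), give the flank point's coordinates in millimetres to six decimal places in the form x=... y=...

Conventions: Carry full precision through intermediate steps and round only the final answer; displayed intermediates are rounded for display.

x=31.996485 y=0.454712

single-mesh involute tooth geometry (24T wheel at module 2.692)
pitch radius r_p = m·N/2 = 2.692·24/2 = 32.304000
base radius r_b = r_p·cos α = 32.304000·cos 21.151° = 30.127768
roll angle φ = 20.509° = 0.35794958 rad
x = r_b·(cos φ + φ·sin φ) = 31.996485
y = r_b·(sin φ − φ·cos φ) = 0.454712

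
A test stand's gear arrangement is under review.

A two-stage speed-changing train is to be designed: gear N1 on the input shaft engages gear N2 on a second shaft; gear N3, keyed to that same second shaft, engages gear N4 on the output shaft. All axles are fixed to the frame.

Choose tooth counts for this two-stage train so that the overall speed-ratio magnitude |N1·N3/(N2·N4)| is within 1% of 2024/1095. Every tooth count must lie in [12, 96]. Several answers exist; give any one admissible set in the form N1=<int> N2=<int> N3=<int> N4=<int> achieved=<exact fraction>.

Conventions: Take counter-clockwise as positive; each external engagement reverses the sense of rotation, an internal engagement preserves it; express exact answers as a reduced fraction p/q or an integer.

N1=22 N2=15 N3=92 N4=73 achieved=2024/1095

class = fixed-axis compound train [2-stage, 2024/1095 wanted]
target = 2024/1095 in lowest terms: an exact hit needs N1·N3 = k·2024 and N2·N4 = k·1095 for one integer k, every count in [12, 96]; additionally prefer no 1:1 stage (N1 ≠ N2, N3 ≠ N4)
k = 1: N1·N3 = 2024 = 22·92, N2·N4 = 1095 = 15·73
achieved = 22·92/(15·73) = 2024/1095; |achieved − target| = 0 ≤ 506/27375 ✓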